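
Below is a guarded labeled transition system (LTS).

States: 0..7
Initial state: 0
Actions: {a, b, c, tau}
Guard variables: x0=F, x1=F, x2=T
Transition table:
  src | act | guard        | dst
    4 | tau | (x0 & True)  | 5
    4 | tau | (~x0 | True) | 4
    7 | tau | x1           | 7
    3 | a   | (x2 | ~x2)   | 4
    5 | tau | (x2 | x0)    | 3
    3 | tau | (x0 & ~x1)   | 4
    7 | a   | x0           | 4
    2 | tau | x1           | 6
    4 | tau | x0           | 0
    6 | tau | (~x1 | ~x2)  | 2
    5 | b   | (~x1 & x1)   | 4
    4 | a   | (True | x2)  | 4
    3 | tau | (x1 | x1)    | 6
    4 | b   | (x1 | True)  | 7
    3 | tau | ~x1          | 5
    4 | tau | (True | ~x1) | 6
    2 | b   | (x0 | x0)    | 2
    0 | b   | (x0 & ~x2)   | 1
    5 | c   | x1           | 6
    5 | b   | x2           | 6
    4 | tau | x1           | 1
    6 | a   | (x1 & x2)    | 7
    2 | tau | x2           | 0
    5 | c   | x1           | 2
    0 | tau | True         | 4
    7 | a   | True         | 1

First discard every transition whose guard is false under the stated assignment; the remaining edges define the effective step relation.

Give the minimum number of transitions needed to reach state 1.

Answer: 3

Trace:
Breadth-first toward 1:
  L0 = {0}
  L1 = {4}
  L2 = {6,7}
  L3 = {1,2}
1 enters at depth 3; path tau·b·a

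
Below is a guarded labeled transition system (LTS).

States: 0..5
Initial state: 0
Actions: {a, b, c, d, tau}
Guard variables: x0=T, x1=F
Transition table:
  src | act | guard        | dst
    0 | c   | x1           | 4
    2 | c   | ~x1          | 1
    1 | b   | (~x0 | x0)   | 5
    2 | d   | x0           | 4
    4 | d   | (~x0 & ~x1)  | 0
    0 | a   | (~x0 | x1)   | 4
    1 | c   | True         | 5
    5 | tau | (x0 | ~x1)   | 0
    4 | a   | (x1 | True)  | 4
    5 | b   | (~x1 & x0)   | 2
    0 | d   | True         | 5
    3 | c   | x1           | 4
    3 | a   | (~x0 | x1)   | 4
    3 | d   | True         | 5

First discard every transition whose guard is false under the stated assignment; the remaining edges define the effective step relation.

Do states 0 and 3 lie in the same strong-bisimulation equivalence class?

Refine partition for ~:
  P[0] = {{0,1,2,3,4,5}}
  P[1] = {{0,3},{1},{2},{4},{5}}
stable after 2 split(s): 5 block(s)
[0]={0,3}  [3]={0,3}

Answer: BISIMILAR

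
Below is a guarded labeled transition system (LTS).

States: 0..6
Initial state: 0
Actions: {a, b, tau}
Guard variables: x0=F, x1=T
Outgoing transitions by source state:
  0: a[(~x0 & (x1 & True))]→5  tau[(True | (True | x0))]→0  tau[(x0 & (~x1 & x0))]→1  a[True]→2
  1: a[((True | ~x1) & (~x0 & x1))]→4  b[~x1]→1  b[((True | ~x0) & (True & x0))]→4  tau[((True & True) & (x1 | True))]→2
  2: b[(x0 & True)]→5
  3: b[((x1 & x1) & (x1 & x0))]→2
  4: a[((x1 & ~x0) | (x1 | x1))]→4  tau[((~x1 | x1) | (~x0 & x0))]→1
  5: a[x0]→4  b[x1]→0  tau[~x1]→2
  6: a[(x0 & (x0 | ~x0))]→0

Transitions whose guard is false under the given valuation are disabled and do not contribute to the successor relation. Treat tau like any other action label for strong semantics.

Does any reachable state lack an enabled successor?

Answer: DEADLOCK at state 2

Working:
Reach set: {0,2,5}
  0: a→2  a→5  tau→0  [deg 3]
  2: ∅  [deadlock]
  5: b→0  [deg 1]
Path to 2: a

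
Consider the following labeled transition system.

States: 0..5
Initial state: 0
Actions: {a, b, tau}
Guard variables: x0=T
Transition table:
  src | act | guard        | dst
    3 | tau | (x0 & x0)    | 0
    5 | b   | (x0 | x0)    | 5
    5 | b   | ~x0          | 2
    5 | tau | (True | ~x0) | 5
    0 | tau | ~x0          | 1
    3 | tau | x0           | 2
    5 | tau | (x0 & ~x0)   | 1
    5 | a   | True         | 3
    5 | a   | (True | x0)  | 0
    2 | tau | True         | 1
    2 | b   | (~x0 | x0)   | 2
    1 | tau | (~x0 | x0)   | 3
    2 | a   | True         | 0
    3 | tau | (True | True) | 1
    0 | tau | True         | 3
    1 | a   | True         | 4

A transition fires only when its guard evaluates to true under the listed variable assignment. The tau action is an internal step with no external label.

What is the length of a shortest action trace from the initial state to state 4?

BFS to 4:
  L0 = {0}
  L1 = {3}
  L2 = {1,2}
  L3 = {4}
depth(4)=3, e.g. tau·tau·a

Answer: 3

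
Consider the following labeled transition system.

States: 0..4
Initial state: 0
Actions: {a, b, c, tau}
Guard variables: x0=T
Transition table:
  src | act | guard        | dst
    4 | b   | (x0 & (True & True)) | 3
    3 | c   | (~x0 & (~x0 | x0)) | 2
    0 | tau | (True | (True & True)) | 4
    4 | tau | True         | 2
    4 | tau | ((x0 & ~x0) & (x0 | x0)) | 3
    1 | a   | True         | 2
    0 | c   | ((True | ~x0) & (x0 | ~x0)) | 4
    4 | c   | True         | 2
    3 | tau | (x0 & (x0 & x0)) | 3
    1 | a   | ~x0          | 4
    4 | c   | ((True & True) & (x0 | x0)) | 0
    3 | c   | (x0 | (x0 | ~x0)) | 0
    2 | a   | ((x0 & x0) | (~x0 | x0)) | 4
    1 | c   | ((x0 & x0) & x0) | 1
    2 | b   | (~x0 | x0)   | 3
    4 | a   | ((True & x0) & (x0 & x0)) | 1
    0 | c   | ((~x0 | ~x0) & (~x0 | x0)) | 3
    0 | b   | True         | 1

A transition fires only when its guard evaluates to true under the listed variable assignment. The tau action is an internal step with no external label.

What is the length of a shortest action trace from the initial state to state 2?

Layered search for 2:
  L0 = {0}
  L1 = {1,4}
  L2 = {2,3}
first hit 2 at d=2 via b·a

Answer: 2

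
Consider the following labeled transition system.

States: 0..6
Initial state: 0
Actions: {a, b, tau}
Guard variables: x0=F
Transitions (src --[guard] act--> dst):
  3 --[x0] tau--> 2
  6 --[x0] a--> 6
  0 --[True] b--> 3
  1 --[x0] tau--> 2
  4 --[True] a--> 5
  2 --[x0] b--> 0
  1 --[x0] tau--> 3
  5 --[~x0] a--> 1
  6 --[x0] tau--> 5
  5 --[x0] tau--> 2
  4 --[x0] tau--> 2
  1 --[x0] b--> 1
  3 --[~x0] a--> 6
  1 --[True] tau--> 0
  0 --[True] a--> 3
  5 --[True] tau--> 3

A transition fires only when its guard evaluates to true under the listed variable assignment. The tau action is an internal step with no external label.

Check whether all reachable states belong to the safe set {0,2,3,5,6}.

Answer: INVARIANT HOLDS

Trace:
Safe = {0,2,3,5,6}
Reach set: {0,3,6}
  0: ok
  3: ok
  6: ok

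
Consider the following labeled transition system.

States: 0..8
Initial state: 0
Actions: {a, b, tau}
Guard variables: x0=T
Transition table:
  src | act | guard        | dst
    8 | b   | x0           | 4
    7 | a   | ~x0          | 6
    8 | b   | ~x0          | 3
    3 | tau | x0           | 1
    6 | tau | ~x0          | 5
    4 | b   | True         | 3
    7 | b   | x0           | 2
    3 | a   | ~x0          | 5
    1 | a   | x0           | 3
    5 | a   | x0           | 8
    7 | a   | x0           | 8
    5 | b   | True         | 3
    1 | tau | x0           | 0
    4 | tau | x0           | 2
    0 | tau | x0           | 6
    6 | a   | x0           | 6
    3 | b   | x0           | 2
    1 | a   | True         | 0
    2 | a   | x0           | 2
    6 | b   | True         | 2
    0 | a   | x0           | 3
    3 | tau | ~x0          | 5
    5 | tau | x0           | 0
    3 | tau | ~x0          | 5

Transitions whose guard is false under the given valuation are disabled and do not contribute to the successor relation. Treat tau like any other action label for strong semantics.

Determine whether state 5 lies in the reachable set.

Guard filter leaves 18 enabled edge(s).
L0 = {0}
L1 = {3,6}  total {0,3,6}
L2 = {1,2}  total {0,1,2,3,6}
Reachable = {0,1,2,3,6}

Answer: UNREACHABLE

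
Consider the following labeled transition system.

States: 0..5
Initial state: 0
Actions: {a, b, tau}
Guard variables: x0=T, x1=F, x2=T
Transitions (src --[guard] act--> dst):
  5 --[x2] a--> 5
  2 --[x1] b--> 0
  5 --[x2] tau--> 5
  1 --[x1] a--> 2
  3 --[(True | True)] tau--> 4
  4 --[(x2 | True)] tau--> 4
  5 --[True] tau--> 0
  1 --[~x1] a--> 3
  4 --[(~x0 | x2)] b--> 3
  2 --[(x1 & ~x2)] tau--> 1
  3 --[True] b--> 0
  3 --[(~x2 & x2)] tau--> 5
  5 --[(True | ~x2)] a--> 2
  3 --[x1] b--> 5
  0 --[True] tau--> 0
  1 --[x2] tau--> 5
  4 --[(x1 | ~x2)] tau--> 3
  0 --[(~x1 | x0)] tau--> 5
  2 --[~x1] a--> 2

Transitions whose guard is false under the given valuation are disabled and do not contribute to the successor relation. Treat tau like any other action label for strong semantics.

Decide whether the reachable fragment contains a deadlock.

Reachable = {0,2,5}
  0: tau→0  tau→5  [2 exit(s)]
  2: a→2  [1 exit(s)]
  5: a→2  a→5  tau→0  tau→5  [4 exit(s)]

Answer: DEADLOCK-FREE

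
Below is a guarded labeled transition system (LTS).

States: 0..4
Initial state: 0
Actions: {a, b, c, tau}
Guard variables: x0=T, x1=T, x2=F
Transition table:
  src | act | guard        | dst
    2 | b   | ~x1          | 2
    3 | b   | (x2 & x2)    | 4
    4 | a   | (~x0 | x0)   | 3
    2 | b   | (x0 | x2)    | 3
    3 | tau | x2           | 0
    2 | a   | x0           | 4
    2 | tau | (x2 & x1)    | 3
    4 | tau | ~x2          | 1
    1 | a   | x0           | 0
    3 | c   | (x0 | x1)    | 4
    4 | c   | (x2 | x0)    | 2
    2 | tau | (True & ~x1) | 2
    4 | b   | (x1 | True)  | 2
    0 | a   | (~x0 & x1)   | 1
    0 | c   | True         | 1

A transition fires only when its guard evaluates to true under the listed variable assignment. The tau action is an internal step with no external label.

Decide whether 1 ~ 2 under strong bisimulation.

Compute ~ classes (split until stable):
  P[0] = {{0,1,2,3,4}}
  P[1] = {{0,3},{1},{2},{4}}
  P[2] = {{0},{1},{2},{3},{4}}
Fixed point at round 3; 5 class(es).
1∈{1}, 2∈{2}

Answer: NOT BISIMILAR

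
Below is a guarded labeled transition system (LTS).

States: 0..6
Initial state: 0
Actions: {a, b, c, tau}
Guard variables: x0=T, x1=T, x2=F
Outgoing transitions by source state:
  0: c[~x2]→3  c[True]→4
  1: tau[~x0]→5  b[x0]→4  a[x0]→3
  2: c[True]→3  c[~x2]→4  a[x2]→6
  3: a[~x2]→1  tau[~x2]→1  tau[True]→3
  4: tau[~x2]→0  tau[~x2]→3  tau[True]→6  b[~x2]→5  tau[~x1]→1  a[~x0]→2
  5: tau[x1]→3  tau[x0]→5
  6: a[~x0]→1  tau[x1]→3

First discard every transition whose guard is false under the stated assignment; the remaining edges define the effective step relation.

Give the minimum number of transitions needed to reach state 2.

Layered search for 2:
  Layer 0: {0}
  Layer 1: {3,4}
  Layer 2: {1,5,6}
2 never appears.

Answer: UNREACHABLE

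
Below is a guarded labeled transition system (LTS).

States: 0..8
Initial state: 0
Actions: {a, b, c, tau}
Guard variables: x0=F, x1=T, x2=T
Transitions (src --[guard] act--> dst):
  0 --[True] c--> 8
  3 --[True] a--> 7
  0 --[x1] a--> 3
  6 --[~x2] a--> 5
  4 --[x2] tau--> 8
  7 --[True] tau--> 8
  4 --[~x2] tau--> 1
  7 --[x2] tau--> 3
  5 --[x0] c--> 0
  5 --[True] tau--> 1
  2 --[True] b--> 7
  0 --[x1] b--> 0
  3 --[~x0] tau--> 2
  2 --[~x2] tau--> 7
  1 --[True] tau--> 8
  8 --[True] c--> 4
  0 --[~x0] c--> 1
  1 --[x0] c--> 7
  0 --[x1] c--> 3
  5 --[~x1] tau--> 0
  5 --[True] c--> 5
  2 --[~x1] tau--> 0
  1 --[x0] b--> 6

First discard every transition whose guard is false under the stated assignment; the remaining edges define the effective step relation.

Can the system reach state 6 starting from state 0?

Guard filter leaves 15 enabled edge(s).
L0 = {0}
L1 = {1,3,8}  cumulative {0,1,3,8}
L2 = {2,4,7}  cumulative {0,1,2,3,4,7,8}
R = {0,1,2,3,4,7,8}

Answer: UNREACHABLE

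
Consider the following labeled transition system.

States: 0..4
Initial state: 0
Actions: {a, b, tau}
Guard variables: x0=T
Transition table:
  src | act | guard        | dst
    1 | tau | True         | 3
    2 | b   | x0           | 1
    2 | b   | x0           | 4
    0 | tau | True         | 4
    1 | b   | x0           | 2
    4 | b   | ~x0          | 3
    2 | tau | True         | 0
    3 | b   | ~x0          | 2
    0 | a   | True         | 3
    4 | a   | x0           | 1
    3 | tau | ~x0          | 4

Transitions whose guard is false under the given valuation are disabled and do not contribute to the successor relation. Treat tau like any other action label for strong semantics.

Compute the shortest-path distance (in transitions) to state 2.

Answer: 3

Trace:
Layered search for 2:
  L0 = {0}
  L1 = {3,4}
  L2 = {1}
  L3 = {2}
first hit 2 at d=3 via tau·a·b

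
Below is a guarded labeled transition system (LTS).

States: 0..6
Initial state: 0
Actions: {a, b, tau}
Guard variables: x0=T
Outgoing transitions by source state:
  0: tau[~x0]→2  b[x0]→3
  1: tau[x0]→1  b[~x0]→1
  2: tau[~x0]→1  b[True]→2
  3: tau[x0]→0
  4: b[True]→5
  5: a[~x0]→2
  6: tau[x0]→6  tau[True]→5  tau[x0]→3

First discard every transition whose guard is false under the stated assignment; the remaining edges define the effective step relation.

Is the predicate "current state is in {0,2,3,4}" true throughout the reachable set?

Inv-set: {0,2,3,4}
Reachable = {0,3}
  0: ✓
  3: ✓

Answer: INVARIANT HOLDS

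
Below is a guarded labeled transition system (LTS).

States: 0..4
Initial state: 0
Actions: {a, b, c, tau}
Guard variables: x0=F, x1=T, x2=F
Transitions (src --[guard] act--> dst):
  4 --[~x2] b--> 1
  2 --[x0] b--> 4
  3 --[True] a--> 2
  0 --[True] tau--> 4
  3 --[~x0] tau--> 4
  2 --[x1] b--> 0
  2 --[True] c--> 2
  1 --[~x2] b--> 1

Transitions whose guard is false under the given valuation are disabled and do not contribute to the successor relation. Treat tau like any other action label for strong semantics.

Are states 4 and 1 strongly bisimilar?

Answer: BISIMILAR

Working:
Bisimulation quotient by refinement:
  round 0: {{0,1,2,3,4}}
  round 1: {{0},{1,4},{2},{3}}
stable after 2 split(s): 4 block(s)
[4]={1,4}  [1]={1,4}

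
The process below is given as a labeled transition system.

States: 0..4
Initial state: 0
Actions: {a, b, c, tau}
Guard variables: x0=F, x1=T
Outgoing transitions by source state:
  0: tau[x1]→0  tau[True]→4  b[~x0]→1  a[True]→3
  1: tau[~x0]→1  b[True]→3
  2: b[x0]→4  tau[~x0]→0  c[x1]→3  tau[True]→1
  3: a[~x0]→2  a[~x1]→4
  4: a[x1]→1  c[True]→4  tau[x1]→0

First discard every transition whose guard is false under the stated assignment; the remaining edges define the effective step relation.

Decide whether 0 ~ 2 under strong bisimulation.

Compute ~ classes (split until stable):
  π0 = {{0,1,2,3,4}}
  π1 = {{0},{1},{2},{3},{4}}
Fixed point at round 2; 5 class(es).
0∈{0}, 2∈{2}

Answer: NOT BISIMILAR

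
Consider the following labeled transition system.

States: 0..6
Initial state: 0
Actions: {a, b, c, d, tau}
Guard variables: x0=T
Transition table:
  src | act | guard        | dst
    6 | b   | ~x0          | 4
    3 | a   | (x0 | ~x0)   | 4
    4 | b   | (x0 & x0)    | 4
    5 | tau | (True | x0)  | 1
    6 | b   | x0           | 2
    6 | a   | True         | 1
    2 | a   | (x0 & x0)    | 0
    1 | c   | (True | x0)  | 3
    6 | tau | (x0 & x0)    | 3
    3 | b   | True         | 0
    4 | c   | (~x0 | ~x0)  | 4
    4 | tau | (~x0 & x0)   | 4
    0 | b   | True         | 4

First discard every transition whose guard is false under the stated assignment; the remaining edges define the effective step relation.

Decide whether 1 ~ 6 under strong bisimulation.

Answer: NOT BISIMILAR

Analysis:
Bisimulation quotient by refinement:
  π0 = {{0,1,2,3,4,5,6}}
  π1 = {{0,4},{1},{2},{3},{5},{6}}
Fixed point at round 2; 6 class(es).
class of 1: {1}; class of 6: {6}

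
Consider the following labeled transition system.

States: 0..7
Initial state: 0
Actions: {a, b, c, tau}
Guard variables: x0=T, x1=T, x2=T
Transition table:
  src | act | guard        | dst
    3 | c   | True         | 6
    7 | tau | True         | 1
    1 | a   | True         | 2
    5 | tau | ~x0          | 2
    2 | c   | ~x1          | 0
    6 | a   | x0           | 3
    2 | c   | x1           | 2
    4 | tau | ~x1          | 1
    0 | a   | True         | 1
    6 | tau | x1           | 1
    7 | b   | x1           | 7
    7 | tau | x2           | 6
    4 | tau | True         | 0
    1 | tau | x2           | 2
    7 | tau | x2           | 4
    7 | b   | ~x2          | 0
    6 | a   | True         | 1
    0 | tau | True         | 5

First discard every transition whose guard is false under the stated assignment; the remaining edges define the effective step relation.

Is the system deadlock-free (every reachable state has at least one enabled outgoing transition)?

Reachable = {0,1,2,5}
  0: a→1  tau→5  [2 out]
  1: a→2  tau→2  [2 out]
  2: c→2  [1 out]
  5: ∅  [STUCK]
trace reaching 5: tau

Answer: DEADLOCK at state 5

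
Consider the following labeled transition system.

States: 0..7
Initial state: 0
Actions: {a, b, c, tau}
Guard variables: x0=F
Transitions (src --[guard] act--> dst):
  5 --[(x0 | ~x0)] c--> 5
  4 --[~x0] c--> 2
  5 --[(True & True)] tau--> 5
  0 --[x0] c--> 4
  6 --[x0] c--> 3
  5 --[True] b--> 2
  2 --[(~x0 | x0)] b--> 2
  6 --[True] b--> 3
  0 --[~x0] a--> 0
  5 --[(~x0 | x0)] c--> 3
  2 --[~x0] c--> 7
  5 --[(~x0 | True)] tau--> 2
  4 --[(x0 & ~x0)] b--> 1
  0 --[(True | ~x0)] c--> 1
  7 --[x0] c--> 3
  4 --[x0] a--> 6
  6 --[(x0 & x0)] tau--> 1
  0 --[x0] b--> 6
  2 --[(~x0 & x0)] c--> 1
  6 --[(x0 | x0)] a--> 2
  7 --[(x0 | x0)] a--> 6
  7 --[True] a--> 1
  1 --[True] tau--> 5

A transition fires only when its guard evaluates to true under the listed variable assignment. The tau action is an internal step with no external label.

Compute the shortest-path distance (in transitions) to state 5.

BFS to 5:
  Layer 0: {0}
  Layer 1: {1}
  Layer 2: {5}
first hit 5 at d=2 via c·tau

Answer: 2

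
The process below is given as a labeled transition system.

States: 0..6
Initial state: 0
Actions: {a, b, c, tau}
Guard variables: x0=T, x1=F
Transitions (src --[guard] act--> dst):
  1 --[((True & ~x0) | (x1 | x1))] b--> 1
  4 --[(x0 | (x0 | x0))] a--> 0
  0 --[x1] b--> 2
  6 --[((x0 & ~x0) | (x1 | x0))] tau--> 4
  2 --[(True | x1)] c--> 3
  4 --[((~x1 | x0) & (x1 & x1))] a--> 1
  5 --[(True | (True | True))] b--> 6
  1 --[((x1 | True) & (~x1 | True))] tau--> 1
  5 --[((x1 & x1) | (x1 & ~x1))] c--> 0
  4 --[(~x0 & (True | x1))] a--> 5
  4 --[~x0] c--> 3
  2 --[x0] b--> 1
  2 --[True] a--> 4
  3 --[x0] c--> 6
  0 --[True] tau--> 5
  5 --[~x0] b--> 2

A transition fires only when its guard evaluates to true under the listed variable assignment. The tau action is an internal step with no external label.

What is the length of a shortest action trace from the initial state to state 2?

Answer: UNREACHABLE

Analysis:
Breadth-first toward 2:
  L0 = {0}
  L1 = {5}
  L2 = {6}
  L3 = {4}
2 never appears.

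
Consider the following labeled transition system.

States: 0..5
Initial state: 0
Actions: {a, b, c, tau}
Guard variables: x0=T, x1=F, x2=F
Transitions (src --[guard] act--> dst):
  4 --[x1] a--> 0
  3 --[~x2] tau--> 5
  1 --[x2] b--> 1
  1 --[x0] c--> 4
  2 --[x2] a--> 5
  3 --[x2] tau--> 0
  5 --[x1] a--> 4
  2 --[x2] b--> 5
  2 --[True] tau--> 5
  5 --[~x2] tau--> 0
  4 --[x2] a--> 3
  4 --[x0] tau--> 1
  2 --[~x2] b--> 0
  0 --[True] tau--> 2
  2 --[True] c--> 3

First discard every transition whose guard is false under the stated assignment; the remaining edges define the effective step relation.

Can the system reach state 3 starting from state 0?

Answer: REACHABLE

Trace:
Guard filter leaves 8 enabled edge(s).
L0 = {0}
L1 = {2}  cumulative {0,2}
L2 = {3,5}  cumulative {0,2,3,5}
R = {0,2,3,5}
witness 3: tau·c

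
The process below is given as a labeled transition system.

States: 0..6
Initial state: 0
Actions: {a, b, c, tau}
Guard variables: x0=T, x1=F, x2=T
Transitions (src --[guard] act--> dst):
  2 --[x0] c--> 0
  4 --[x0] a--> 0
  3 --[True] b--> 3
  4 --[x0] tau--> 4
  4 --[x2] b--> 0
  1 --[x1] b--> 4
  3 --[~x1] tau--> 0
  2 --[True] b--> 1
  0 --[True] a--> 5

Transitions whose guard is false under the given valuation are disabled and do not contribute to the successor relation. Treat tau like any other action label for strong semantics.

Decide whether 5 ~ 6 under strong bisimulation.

Refine partition for ~:
  P[0] = {{0,1,2,3,4,5,6}}
  P[1] = {{0},{1,5,6},{2},{3},{4}}
5 equivalence class(es) (converged in 2)
class of 5: {1,5,6}; class of 6: {1,5,6}

Answer: BISIMILAR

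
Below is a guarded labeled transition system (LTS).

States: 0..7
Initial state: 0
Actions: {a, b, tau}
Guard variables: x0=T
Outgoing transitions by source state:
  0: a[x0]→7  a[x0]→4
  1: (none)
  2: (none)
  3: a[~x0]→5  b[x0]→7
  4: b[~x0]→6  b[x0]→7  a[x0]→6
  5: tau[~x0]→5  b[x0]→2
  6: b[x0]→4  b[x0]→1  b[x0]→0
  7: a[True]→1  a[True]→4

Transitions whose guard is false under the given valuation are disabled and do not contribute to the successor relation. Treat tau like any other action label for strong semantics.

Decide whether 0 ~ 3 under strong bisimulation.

Answer: NOT BISIMILAR

Analysis:
Bisimulation quotient by refinement:
  π0 = {{0,1,2,3,4,5,6,7}}
  π1 = {{0,7},{1,2},{3,5,6},{4}}
  π2 = {{0},{1,2},{3},{4},{5},{6},{7}}
7 equivalence class(es) (converged in 3)
class of 0: {0}; class of 3: {3}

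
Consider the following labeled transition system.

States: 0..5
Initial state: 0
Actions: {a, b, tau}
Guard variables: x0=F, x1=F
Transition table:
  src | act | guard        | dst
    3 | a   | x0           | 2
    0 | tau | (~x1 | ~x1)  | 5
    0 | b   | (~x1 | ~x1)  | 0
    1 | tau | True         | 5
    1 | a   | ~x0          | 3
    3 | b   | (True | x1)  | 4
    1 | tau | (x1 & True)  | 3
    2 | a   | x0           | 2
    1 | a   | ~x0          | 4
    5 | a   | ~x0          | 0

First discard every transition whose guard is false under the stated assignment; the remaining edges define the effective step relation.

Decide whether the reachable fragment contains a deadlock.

Reachable = {0,5}
  0: b→0  tau→5  [2 out]
  5: a→0  [1 out]

Answer: DEADLOCK-FREE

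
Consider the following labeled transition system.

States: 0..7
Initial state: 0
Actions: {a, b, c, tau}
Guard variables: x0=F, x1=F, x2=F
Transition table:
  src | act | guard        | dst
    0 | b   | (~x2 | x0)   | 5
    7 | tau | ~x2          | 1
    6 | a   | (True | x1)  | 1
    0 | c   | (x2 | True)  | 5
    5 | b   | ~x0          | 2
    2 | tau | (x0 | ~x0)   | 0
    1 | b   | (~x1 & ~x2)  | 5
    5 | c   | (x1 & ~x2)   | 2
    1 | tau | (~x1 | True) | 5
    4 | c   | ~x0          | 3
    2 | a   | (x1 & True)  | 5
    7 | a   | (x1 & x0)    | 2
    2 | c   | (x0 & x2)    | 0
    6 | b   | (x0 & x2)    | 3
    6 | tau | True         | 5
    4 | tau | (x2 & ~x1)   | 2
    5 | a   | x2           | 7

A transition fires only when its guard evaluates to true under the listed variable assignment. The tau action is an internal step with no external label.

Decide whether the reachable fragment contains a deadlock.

Answer: DEADLOCK-FREE

Working:
Reachable = {0,2,5}
  0: b→5  c→5  [2 exit(s)]
  2: tau→0  [1 exit(s)]
  5: b→2  [1 exit(s)]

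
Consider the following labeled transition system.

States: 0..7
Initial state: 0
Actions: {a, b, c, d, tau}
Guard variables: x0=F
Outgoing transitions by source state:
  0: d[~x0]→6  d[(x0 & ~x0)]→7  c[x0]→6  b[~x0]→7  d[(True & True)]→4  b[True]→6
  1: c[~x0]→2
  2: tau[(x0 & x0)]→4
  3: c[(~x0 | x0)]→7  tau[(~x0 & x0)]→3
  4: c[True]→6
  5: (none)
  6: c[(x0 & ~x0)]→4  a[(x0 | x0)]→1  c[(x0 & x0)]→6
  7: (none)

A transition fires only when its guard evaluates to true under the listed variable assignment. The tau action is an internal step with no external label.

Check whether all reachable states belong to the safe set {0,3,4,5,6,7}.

Answer: INVARIANT HOLDS

Working:
Allowed set {0,3,4,5,6,7}
R = {0,4,6,7}
  0: ✓
  4: ✓
  6: ✓
  7: ✓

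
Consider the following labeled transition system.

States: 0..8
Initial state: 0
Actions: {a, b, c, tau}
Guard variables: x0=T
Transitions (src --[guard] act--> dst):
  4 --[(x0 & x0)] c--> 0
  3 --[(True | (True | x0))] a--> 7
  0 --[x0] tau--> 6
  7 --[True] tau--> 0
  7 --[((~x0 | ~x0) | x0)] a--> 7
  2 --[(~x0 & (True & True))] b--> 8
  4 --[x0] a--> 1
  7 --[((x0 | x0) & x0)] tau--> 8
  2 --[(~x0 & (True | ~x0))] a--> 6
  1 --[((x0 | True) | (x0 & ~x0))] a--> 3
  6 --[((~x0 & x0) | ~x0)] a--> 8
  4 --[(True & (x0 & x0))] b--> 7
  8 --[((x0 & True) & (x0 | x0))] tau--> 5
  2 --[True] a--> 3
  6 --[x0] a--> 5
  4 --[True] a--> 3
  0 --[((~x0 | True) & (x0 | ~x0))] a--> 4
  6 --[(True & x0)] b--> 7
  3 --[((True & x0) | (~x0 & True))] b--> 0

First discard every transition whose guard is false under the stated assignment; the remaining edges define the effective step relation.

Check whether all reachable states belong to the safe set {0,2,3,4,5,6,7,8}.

Answer: INVARIANT VIOLATED at state 1

Trace:
Allowed set {0,2,3,4,5,6,7,8}
R = {0,1,3,4,5,6,7,8}
  0: safe
  1: VIOLATES
  3: safe
  4: safe
  5: safe
  6: safe
  7: safe
  8: safe
witness against invariant: a·a → 1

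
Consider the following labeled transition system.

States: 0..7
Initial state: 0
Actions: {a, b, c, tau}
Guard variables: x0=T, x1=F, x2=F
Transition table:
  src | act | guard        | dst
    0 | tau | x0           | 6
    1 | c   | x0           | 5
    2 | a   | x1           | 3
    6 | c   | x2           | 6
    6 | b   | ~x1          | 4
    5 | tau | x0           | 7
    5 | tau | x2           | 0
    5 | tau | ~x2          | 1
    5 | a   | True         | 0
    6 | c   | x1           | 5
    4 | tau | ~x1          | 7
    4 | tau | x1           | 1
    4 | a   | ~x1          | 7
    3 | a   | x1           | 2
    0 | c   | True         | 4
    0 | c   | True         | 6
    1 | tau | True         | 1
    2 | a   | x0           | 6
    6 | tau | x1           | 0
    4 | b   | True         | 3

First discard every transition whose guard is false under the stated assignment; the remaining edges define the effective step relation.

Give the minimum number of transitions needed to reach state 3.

Answer: 2

Trace:
Breadth-first toward 3:
  depth 0: {0}
  depth 1: {4,6}
  depth 2: {3,7}
depth(3)=2, e.g. c·b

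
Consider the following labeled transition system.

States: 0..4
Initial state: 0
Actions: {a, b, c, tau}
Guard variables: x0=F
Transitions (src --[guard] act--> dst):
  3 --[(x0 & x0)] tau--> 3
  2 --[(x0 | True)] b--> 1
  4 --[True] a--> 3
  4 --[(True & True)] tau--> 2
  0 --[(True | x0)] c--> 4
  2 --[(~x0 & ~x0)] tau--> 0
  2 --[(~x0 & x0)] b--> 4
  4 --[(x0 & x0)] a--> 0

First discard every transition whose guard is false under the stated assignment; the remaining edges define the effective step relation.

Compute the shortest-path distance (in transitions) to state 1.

BFS to 1:
  Layer 0: {0}
  Layer 1: {4}
  Layer 2: {2,3}
  Layer 3: {1}
first hit 1 at d=3 via c·tau·b

Answer: 3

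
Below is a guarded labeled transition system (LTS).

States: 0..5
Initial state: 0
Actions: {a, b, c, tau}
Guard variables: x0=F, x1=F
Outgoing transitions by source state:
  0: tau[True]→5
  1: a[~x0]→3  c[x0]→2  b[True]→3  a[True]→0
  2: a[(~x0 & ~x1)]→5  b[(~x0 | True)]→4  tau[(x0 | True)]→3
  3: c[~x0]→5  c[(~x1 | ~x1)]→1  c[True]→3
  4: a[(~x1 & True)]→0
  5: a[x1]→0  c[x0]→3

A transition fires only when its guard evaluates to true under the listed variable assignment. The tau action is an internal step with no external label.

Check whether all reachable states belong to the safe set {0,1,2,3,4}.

Safe = {0,1,2,3,4}
Reachable = {0,5}
  0: safe
  5: ✗ unsafe
counterexample path to 5: tau

Answer: INVARIANT VIOLATED at state 5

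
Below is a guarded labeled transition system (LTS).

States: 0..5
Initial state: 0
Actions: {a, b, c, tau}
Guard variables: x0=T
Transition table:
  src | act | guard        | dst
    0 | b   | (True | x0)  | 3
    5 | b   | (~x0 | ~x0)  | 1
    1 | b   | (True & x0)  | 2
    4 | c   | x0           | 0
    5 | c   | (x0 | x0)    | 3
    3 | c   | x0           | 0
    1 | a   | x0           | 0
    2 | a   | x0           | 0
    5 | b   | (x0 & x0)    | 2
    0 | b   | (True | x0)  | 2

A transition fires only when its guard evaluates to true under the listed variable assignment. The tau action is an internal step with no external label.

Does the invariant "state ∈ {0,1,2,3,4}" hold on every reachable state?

Answer: INVARIANT HOLDS

Trace:
Inv-set: {0,1,2,3,4}
Reachable = {0,2,3}
  0: ok
  2: ok
  3: ok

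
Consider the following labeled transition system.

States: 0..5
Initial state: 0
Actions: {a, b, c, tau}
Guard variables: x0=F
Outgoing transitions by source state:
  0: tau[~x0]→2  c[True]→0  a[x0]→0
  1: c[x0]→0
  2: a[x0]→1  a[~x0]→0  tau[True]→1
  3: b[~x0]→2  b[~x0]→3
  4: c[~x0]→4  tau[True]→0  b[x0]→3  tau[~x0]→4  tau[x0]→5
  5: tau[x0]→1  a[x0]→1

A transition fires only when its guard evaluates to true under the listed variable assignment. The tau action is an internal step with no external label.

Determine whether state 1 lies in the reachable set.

Answer: REACHABLE

Working:
9 transition(s) survive guard evaluation.
L0 = {0}
L1 = {2}  now seen {0,2}
L2 = {1}  now seen {0,1,2}
Reachable = {0,1,2}
witness 1: tau·tau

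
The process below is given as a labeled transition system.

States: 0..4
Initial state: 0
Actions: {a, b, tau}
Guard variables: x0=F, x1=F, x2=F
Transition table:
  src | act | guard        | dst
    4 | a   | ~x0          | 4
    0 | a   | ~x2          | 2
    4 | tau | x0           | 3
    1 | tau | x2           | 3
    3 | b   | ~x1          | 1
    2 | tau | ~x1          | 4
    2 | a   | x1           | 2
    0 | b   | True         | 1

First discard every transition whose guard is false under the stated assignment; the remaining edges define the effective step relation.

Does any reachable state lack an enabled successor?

Answer: DEADLOCK at state 1

Working:
R = {0,1,2,4}
  0: a→2  b→1  [2 out]
  1: ∅  [deadlock]
  2: tau→4  [1 out]
  4: a→4  [1 out]
witness 1: b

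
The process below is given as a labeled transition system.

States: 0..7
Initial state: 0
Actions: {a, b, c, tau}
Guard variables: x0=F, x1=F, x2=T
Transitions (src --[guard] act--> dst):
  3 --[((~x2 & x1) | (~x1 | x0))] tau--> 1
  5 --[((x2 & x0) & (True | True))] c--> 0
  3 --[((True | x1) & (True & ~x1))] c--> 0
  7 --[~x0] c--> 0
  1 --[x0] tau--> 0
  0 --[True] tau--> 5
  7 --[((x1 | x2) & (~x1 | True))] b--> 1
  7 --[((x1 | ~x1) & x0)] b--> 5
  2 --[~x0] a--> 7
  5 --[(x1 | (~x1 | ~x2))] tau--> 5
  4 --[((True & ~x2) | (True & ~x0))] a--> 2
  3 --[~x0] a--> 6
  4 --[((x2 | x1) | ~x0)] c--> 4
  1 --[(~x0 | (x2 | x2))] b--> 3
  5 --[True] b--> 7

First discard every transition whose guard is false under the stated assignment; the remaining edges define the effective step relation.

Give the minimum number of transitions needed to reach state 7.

Answer: 2

Trace:
Layered search for 7:
  depth 0: {0}
  depth 1: {5}
  depth 2: {7}
first hit 7 at d=2 via tau·b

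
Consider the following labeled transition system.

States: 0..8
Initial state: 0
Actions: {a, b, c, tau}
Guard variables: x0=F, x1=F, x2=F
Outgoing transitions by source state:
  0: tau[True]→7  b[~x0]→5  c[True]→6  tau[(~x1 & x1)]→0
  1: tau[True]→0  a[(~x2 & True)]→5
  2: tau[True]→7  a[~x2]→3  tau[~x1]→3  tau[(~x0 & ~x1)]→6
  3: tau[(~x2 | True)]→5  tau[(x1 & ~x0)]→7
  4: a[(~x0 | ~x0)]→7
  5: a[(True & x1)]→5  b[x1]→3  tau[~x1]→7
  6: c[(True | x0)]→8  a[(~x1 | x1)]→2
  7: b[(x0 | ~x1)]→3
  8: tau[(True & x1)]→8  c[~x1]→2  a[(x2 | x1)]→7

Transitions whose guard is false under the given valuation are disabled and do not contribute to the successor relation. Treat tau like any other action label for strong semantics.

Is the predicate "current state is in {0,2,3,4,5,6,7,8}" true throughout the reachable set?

Answer: INVARIANT HOLDS

Working:
Allowed set {0,2,3,4,5,6,7,8}
Reach set: {0,2,3,5,6,7,8}
  0: safe
  2: safe
  3: safe
  5: safe
  6: safe
  7: safe
  8: safe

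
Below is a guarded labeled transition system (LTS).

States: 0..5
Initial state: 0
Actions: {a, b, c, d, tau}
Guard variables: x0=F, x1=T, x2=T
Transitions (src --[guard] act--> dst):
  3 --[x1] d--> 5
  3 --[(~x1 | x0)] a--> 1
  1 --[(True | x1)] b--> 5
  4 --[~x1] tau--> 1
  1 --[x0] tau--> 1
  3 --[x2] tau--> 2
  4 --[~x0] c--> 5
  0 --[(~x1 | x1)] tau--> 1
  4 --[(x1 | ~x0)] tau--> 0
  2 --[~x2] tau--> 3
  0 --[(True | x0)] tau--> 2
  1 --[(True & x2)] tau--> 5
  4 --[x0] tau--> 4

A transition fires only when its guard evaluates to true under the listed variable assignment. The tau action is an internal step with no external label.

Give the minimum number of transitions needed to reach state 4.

Layered search for 4:
  Layer 0: {0}
  Layer 1: {1,2}
  Layer 2: {5}
4 never appears.

Answer: UNREACHABLE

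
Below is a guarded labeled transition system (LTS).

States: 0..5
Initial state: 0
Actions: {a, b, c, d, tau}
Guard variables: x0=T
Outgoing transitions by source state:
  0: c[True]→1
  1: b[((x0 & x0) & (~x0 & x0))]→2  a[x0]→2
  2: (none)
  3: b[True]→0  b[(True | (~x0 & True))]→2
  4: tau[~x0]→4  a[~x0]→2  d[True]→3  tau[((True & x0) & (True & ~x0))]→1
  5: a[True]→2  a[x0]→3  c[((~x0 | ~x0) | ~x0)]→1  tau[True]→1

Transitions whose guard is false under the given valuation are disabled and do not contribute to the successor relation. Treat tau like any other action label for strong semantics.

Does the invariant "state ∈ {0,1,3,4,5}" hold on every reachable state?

Answer: INVARIANT VIOLATED at state 2

Analysis:
Inv-set: {0,1,3,4,5}
Reach set: {0,1,2}
  0: ok
  1: ok
  2: ✗ unsafe
reach 2 via c·a — violates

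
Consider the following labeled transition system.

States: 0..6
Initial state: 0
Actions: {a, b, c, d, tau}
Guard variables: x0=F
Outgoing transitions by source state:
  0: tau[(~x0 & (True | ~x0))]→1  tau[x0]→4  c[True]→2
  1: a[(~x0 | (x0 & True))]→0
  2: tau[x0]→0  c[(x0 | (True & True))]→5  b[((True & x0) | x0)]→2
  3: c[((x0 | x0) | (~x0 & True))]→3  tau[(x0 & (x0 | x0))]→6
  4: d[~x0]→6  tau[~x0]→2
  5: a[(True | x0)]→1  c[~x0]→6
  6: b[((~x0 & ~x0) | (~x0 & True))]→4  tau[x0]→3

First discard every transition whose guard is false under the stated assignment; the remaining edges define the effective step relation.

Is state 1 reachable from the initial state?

After dropping false guards: 10 live edges.
Layer 0: {0}
Layer 1: {1,2}  cumulative {0,1,2}
Layer 2: {5}  cumulative {0,1,2,5}
Layer 3: {6}  cumulative {0,1,2,5,6}
Layer 4: {4}  cumulative {0,1,2,4,5,6}
R = {0,1,2,4,5,6}
witness 1: tau

Answer: REACHABLE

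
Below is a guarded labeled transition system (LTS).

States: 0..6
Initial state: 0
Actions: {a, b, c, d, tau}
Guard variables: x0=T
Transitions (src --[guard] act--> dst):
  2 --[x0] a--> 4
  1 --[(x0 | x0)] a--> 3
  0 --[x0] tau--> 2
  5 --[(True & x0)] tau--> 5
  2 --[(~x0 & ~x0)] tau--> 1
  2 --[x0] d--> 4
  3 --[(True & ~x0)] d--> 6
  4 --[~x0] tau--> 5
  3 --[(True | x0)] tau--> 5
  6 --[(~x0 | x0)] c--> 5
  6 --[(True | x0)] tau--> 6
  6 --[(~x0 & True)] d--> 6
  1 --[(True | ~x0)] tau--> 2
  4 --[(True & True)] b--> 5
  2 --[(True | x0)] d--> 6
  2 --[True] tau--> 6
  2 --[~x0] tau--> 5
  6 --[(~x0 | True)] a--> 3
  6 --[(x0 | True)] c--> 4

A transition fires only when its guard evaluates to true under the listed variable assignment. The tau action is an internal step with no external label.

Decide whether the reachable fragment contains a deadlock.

Answer: DEADLOCK-FREE

Analysis:
R = {0,2,3,4,5,6}
  0: tau→2  [1 out]
  2: a→4  d→4  d→6  tau→6  [4 out]
  3: tau→5  [1 out]
  4: b→5  [1 out]
  5: tau→5  [1 out]
  6: a→3  c→4  c→5  tau→6  [4 out]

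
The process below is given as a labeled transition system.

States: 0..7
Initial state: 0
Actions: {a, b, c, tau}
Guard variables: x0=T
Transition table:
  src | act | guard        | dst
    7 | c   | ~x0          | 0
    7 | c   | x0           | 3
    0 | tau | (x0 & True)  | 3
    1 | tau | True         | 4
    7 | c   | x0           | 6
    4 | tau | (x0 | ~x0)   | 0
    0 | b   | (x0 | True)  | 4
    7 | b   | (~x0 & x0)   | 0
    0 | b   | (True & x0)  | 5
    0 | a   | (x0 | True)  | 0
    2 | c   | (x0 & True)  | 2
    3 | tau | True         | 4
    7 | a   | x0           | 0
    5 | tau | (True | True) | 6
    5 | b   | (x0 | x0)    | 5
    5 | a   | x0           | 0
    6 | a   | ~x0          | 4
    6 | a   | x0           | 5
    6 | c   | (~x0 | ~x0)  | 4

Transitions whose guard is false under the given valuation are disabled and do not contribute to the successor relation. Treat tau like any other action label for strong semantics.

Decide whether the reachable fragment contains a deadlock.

Answer: DEADLOCK-FREE

Analysis:
Reach set: {0,3,4,5,6}
  0: a→0  b→4  b→5  tau→3  [4 out]
  3: tau→4  [1 out]
  4: tau→0  [1 out]
  5: a→0  b→5  tau→6  [3 out]
  6: a→5  [1 out]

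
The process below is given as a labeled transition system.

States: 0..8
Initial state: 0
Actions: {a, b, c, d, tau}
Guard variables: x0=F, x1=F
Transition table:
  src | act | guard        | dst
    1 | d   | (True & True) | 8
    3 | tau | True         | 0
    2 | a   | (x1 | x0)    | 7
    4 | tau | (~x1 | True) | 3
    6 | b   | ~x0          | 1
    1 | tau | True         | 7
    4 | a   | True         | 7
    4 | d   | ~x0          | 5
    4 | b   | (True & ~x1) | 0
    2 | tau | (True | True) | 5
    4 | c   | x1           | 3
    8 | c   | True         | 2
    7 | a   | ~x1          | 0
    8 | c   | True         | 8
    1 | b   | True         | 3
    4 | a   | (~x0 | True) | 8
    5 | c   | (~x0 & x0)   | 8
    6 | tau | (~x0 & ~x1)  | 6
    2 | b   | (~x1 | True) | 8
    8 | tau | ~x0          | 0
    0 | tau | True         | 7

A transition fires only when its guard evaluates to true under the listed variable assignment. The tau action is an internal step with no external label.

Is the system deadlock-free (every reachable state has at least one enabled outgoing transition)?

Reach set: {0,7}
  0: tau→7  [1 out]
  7: a→0  [1 out]

Answer: DEADLOCK-FREE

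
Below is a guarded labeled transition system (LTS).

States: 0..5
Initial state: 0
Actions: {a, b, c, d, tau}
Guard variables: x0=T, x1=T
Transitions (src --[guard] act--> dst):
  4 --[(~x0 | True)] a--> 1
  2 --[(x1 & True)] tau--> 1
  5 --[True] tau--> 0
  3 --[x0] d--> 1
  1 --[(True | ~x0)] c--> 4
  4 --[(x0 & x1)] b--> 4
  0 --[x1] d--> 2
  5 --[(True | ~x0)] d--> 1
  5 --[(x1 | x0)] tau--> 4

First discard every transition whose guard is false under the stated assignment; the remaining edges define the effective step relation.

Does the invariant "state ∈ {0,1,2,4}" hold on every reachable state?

Inv-set: {0,1,2,4}
Reachable = {0,1,2,4}
  0: safe
  1: safe
  2: safe
  4: safe

Answer: INVARIANT HOLDS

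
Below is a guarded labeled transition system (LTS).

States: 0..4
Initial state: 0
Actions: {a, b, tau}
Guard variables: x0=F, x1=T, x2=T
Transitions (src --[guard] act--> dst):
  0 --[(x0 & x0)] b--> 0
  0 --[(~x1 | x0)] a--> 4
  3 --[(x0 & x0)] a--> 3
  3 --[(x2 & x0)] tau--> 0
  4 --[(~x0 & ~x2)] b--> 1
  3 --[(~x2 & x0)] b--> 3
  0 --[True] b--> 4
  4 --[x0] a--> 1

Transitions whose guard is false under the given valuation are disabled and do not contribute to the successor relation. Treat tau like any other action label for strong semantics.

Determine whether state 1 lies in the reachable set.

Answer: UNREACHABLE

Trace:
1 transition(s) survive guard evaluation.
Layer 0: {0}
Layer 1: {4}  cumulative {0,4}
Reach set: {0,4}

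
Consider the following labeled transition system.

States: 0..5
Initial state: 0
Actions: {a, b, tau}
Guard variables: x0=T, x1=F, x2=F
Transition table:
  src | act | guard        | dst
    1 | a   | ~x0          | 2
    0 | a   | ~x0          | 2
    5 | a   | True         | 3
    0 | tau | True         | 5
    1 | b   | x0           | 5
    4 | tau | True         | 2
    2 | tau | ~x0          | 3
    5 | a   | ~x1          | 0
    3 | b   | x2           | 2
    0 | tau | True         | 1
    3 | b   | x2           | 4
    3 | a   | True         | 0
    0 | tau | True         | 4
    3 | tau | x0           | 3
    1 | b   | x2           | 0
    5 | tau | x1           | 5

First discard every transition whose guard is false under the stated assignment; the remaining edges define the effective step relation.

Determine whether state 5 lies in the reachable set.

Answer: REACHABLE

Trace:
9 transition(s) survive guard evaluation.
L0 = {0}
L1 = {1,4,5}  cumulative {0,1,4,5}
L2 = {2,3}  cumulative {0,1,2,3,4,5}
Reach set: {0,1,2,3,4,5}
trace reaching 5: tau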